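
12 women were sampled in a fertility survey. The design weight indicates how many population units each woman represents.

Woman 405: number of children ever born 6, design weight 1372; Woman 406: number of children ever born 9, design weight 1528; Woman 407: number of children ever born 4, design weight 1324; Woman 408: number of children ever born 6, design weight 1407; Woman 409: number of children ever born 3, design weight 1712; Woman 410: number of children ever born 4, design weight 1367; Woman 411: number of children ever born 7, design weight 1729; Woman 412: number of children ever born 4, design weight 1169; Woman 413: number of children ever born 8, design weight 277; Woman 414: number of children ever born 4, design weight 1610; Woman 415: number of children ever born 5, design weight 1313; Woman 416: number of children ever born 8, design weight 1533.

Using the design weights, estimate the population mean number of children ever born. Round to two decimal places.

5.54

Weighted sum = 6×1372 + 9×1528 + 4×1324 + 6×1407 + 3×1712 + 4×1367 + 7×1729 + 4×1169 + 8×277 + 4×1610 + 5×1313 + 8×1533
  = 8232 + 13752 + 5296 + 8442 + 5136 + 5468 + 12103 + 4676 + 2216 + 6440 + 6565 + 12264 = 90590
Sum of weights = 1372 + 1528 + 1324 + 1407 + 1712 + 1367 + 1729 + 1169 + 277 + 1610 + 1313 + 1533 = 16341
Weighted mean = 90590 / 16341 = 5.5437244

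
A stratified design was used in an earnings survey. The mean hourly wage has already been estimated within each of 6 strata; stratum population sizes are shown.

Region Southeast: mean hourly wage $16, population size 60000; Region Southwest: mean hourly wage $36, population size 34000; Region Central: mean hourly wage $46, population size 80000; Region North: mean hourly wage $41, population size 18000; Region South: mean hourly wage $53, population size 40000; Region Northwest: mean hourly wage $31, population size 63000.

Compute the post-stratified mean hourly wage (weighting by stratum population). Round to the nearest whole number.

36

Σ Nₕ·x̄ₕ = 16×60000 + 36×34000 + 46×80000 + 41×18000 + 53×40000 + 31×63000
  = 960000 + 1224000 + 3680000 + 738000 + 2120000 + 1953000 = 10675000
Σ Nₕ = 60000 + 34000 + 80000 + 18000 + 40000 + 63000 = 295000
Overall mean = 10675000 / 295000 = 36.186441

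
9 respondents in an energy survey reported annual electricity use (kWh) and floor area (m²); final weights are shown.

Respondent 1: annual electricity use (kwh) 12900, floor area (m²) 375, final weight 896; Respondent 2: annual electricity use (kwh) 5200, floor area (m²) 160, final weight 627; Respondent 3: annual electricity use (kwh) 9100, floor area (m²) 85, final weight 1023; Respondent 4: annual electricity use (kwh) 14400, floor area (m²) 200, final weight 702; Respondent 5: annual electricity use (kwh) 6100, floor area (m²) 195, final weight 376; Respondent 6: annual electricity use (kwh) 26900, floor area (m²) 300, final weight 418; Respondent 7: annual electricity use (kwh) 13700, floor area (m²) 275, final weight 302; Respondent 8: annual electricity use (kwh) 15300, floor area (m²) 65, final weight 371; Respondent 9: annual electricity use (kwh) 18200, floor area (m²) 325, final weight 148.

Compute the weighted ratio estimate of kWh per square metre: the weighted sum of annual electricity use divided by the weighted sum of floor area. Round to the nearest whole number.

Σ wᵢ·y = 12900×896 + 5200×627 + 9100×1023 + 14400×702 + 6100×376 + 26900×418 + 13700×302 + 15300×371 + 18200×148
  = 11558400 + 3260400 + 9309300 + 10108800 + 2293600 + 11244200 + 4137400 + 5676300 + 2693600 = 60282000
Σ wᵢ·x = 1017660
Ratio = 60282000 / 1017660 = 59.235894

59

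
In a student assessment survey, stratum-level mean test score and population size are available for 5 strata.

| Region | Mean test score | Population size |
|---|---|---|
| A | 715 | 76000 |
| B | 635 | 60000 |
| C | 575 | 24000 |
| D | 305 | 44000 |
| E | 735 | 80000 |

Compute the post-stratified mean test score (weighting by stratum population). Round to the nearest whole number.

628

Σ Nₕ·x̄ₕ = 715×76000 + 635×60000 + 575×24000 + 305×44000 + 735×80000
  = 54340000 + 38100000 + 13800000 + 13420000 + 58800000 = 178460000
Σ Nₕ = 76000 + 60000 + 24000 + 44000 + 80000 = 284000
Overall mean = 178460000 / 284000 = 628.38028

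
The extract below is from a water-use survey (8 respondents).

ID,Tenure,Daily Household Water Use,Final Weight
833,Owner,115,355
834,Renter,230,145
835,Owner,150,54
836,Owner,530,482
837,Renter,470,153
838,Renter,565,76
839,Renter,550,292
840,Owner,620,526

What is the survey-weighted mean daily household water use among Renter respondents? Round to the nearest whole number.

Renter rows: 834, 837, 838, 839
Weighted sum = 230×145 + 470×153 + 565×76 + 550×292
  = 33350 + 71910 + 42940 + 160600 = 308800
Sum of weights = 666
Weighted mean = 308800 / 666 = 463.66366

464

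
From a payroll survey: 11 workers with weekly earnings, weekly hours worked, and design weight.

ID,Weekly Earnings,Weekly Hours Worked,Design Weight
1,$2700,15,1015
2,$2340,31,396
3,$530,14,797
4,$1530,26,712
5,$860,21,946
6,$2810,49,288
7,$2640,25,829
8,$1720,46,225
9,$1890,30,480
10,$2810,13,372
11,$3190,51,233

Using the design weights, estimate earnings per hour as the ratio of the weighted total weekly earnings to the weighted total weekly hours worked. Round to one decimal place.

Σ wᵢ·y = 2700×1015 + 2340×396 + 530×797 + 1530×712 + 860×946 + 2810×288 + 2640×829 + 1720×225 + 1890×480 + 2810×372 + 3190×233
  = 2740500 + 926640 + 422410 + 1089360 + 813560 + 809280 + 2188560 + 387000 + 907200 + 1045320 + 743270 = 12073100
Σ wᵢ·x = 15×1015 + 31×396 + 14×797 + 26×712 + 21×946 + 49×288 + 25×829 + 46×225 + 30×480 + 13×372 + 51×233
  = 15225 + 12276 + 11158 + 18512 + 19866 + 14112 + 20725 + 10350 + 14400 + 4836 + 11883 = 153343
Ratio = 12073100 / 153343 = 78.732645

78.7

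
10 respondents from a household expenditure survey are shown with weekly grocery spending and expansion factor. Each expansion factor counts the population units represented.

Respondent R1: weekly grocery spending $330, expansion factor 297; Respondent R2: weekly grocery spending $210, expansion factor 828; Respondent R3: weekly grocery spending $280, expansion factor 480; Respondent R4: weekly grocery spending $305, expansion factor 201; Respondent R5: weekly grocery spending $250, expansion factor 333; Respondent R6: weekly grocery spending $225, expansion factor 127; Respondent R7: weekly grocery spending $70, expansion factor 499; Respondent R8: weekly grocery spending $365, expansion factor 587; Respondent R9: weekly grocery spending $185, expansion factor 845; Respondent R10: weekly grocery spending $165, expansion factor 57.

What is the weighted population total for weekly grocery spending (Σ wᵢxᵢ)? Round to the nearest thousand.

994000

Weighted total = 330×297 + 210×828 + 280×480 + 305×201 + 250×333 + 225×127 + 70×499 + 365×587 + 185×845 + 165×57
  = 98010 + 173880 + 134400 + 61305 + 83250 + 28575 + 34930 + 214255 + 156325 + 9405 = 994335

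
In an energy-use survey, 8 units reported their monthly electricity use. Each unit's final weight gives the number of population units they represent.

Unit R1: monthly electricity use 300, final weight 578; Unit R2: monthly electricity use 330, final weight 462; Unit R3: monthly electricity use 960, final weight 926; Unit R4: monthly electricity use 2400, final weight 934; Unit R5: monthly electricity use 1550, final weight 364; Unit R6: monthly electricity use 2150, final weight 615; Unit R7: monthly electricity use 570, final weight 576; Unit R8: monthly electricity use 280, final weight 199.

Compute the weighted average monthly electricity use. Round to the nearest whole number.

1231

Weighted sum = 300×578 + 330×462 + 960×926 + 2400×934 + 1550×364 + 2150×615 + 570×576 + 280×199
  = 173400 + 152460 + 888960 + 2241600 + 564200 + 1322250 + 328320 + 55720 = 5726910
Sum of weights = 578 + 462 + 926 + 934 + 364 + 615 + 576 + 199 = 4654
Weighted mean = 5726910 / 4654 = 1230.535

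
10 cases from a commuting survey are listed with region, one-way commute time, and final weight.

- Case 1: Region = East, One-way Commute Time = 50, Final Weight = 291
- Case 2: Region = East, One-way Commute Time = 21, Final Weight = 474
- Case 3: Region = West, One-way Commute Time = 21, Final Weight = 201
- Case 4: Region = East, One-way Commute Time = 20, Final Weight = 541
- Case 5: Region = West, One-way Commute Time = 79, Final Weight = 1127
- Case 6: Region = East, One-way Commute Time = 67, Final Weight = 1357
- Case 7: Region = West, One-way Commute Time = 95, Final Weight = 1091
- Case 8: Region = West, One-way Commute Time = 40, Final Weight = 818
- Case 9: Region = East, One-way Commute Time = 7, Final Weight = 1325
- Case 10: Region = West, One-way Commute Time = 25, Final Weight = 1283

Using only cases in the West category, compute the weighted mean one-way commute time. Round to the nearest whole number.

West rows: 3, 5, 7, 8, 10
Weighted sum = 21×201 + 79×1127 + 95×1091 + 40×818 + 25×1283
  = 261694
Sum of weights = 201 + 1127 + 1091 + 818 + 1283 = 4520
Weighted mean = 261694 / 4520 = 57.896903

58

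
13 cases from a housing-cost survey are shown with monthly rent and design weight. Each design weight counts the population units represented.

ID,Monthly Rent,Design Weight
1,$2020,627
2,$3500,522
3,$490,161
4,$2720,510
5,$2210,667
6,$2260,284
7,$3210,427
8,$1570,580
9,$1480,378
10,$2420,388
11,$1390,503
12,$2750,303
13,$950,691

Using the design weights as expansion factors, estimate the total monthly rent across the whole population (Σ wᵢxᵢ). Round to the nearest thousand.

Weighted total = 12644080

12644000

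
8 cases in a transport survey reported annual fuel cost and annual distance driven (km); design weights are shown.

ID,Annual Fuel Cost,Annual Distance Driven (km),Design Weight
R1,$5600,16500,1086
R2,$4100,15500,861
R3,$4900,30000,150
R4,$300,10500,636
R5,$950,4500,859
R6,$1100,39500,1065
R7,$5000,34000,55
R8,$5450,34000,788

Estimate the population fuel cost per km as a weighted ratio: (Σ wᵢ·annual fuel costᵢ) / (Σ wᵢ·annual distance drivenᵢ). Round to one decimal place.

0.1

Σ wᵢ·y = 5600×1086 + 4100×861 + 4900×150 + 300×636 + 950×859 + 1100×1065 + 5000×55 + 5450×788
  = 6081600 + 3530100 + 735000 + 190800 + 816050 + 1171500 + 275000 + 4294600 = 17094650
Σ wᵢ·x = 16500×1086 + 15500×861 + 30000×150 + 10500×636 + 4500×859 + 39500×1065 + 34000×55 + 34000×788
  = 117037500
Ratio = 17094650 / 117037500 = 0.14606131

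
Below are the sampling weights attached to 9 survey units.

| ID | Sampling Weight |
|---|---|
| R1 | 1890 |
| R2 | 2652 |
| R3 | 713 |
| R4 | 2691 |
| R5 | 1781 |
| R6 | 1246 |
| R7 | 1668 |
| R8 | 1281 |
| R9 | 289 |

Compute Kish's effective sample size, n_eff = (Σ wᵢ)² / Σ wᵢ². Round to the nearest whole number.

Σ wᵢ = 14211
Σ wᵢ² = 3572100 + 7033104 + 508369 + 7241481 + 3171961 + 1552516 + 2782224 + 1640961 + 83521 = 27586237
n_eff = 14211² / 27586237 = 201952521 / 27586237 = 7.3207709

7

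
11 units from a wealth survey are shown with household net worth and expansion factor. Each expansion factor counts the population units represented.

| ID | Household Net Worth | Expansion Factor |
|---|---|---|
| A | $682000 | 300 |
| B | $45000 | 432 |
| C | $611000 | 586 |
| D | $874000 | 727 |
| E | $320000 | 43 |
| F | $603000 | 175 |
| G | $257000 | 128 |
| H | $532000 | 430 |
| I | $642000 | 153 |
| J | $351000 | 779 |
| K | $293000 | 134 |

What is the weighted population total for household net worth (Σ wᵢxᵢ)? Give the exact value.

Weighted total = 2009342000

2009342000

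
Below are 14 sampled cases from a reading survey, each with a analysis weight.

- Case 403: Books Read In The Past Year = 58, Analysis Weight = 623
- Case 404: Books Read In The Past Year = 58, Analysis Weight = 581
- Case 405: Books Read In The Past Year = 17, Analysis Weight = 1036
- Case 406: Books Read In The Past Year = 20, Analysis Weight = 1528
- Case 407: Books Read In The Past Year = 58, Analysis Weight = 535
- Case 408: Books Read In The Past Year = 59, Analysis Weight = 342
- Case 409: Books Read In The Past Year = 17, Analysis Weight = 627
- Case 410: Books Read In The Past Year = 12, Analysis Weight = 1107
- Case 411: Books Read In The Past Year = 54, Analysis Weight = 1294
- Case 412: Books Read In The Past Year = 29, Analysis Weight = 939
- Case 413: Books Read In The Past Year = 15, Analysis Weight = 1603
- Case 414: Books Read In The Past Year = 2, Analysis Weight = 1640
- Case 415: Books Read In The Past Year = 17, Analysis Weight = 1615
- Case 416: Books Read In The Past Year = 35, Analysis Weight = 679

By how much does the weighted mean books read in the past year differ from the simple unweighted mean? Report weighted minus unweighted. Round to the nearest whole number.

-6

Unweighted sum = 451
Unweighted mean = 451 / 14 = 32.214286
Weighted sum = 368807
Sum of weights = 14149
Weighted mean = 368807 / 14149 = 26.065941
Difference (weighted minus unweighted) = -6.1483447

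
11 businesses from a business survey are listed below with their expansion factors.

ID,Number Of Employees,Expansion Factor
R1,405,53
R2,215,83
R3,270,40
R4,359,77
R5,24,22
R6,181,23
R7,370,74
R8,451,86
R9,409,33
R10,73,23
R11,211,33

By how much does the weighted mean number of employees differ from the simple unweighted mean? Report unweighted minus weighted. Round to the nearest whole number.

-42

Unweighted sum = 405 + 215 + 270 + 359 + 24 + 181 + 370 + 451 + 409 + 73 + 211 = 2968
Unweighted mean = 2968 / 11 = 269.81818
Weighted sum = 405×53 + 215×83 + 270×40 + 359×77 + 24×22 + 181×23 + 370×74 + 451×86 + 409×33 + 73×23 + 211×33
  = 170749
Sum of weights = 53 + 83 + 40 + 77 + 22 + 23 + 74 + 86 + 33 + 23 + 33 = 547
Weighted mean = 170749 / 547 = 312.15539
Difference (unweighted minus weighted) = -42.337211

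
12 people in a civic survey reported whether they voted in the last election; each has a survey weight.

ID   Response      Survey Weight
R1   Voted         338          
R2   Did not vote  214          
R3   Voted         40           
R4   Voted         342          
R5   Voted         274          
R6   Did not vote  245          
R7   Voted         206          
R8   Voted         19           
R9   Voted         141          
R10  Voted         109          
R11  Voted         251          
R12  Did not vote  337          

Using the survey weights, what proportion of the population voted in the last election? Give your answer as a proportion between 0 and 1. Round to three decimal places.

0.684

Sum of weights for 'Voted' = 338 + 40 + 342 + 274 + 206 + 19 + 141 + 109 + 251 = 1720
Total weight = 338 + 214 + 40 + 342 + 274 + 245 + 206 + 19 + 141 + 109 + 251 + 337 = 2516
Weighted proportion = 1720 / 2516 = 0.6836248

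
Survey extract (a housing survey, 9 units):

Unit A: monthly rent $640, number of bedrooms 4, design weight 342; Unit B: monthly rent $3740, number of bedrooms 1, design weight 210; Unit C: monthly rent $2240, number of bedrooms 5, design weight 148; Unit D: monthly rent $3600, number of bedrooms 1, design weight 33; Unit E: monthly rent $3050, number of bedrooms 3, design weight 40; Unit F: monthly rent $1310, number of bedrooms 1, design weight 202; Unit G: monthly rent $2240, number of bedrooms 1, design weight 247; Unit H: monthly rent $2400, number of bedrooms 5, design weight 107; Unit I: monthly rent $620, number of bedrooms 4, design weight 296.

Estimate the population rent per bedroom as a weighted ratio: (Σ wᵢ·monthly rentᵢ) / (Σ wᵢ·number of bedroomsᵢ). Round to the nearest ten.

Σ wᵢ·y = 640×342 + 3740×210 + 2240×148 + 3600×33 + 3050×40 + 1310×202 + 2240×247 + 2400×107 + 620×296
  = 218880 + 785400 + 331520 + 118800 + 122000 + 264620 + 553280 + 256800 + 183520 = 2834820
Σ wᵢ·x = 4×342 + 1×210 + 5×148 + 1×33 + 3×40 + 1×202 + 1×247 + 5×107 + 4×296
  = 4639
Ratio = 2834820 / 4639 = 611.08429

610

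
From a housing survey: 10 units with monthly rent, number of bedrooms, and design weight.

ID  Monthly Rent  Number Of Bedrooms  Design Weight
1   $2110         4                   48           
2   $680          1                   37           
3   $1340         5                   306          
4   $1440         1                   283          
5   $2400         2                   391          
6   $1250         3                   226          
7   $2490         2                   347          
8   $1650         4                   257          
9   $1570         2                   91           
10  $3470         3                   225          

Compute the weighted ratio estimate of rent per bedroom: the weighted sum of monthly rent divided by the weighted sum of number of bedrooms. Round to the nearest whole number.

Σ wᵢ·y = 2110×48 + 680×37 + 1340×306 + 1440×283 + 2400×391 + 1250×226 + 2490×347 + 1650×257 + 1570×91 + 3470×225
  = 101280 + 25160 + 410040 + 407520 + 938400 + 282500 + 864030 + 424050 + 142870 + 780750 = 4376600
Σ wᵢ·x = 4×48 + 1×37 + 5×306 + 1×283 + 2×391 + 3×226 + 2×347 + 4×257 + 2×91 + 3×225
  = 6081
Ratio = 4376600 / 6081 = 719.71715

720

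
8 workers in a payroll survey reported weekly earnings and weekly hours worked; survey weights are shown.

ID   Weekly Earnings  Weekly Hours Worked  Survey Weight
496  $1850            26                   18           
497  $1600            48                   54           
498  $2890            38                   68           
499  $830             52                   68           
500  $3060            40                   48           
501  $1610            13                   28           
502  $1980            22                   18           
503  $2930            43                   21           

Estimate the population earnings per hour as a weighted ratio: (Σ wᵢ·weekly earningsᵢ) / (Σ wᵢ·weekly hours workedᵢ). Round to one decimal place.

51.9

Σ wᵢ·y = 1850×18 + 1600×54 + 2890×68 + 830×68 + 3060×48 + 1610×28 + 1980×18 + 2930×21
  = 33300 + 86400 + 196520 + 56440 + 146880 + 45080 + 35640 + 61530 = 661790
Σ wᵢ·x = 12763
Ratio = 661790 / 12763 = 51.852229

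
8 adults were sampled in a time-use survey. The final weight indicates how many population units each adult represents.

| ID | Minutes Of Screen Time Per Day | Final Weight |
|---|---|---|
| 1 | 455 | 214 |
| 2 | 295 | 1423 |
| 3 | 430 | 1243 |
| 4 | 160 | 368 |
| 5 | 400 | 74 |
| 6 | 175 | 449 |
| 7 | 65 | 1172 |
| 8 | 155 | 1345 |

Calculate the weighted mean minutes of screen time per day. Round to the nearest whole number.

Weighted sum = 455×214 + 295×1423 + 430×1243 + 160×368 + 400×74 + 175×449 + 65×1172 + 155×1345
  = 97370 + 419785 + 534490 + 58880 + 29600 + 78575 + 76180 + 208475 = 1503355
Sum of weights = 6288
Weighted mean = 1503355 / 6288 = 239.08317

239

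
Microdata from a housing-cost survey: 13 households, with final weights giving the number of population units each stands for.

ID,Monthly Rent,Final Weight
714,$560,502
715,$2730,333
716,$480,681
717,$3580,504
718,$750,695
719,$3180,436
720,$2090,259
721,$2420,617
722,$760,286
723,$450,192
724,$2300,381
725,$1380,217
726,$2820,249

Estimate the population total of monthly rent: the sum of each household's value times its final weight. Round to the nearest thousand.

9445000

Weighted total = 9445290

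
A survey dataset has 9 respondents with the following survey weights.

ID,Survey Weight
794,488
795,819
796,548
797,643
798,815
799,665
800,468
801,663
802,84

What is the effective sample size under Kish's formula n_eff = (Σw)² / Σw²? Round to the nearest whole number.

8

Σ wᵢ = 488 + 819 + 548 + 643 + 815 + 665 + 468 + 663 + 84 = 5193
Σ wᵢ² = 238144 + 670761 + 300304 + 413449 + 664225 + 442225 + 219024 + 439569 + 7056 = 3394757
n_eff = 5193² / 3394757 = 26967249 / 3394757 = 7.9437936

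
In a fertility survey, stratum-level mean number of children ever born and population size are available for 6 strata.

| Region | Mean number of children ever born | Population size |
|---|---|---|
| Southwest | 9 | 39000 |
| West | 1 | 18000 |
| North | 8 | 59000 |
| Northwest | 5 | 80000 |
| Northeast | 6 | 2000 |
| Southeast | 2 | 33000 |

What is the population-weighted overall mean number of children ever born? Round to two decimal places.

5.71

Σ Nₕ·x̄ₕ = 9×39000 + 1×18000 + 8×59000 + 5×80000 + 6×2000 + 2×33000
  = 351000 + 18000 + 472000 + 400000 + 12000 + 66000 = 1319000
Σ Nₕ = 39000 + 18000 + 59000 + 80000 + 2000 + 33000 = 231000
Overall mean = 1319000 / 231000 = 5.7099567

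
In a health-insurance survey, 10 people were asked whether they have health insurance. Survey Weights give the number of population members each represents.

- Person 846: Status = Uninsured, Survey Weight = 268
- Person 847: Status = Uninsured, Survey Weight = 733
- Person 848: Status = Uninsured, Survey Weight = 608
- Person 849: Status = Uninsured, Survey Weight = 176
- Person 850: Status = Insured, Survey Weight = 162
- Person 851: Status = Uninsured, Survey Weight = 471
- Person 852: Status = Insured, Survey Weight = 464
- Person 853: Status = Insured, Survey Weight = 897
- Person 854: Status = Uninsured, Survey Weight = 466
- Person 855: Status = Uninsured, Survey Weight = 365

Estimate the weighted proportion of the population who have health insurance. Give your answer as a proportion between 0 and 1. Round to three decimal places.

Sum of weights for 'Insured' = 162 + 464 + 897 = 1523
Total weight = 268 + 733 + 608 + 176 + 162 + 471 + 464 + 897 + 466 + 365 = 4610
Weighted proportion = 1523 / 4610 = 0.33036876

0.330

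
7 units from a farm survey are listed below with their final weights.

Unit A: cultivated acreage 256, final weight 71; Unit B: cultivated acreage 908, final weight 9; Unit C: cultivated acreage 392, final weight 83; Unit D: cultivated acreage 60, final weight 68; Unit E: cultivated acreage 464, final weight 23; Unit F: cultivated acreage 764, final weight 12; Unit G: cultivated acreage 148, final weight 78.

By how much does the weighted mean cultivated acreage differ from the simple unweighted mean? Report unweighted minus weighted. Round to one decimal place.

153.2

Unweighted sum = 256 + 908 + 392 + 60 + 464 + 764 + 148 = 2992
Unweighted mean = 2992 / 7 = 427.42857
Weighted sum = 256×71 + 908×9 + 392×83 + 60×68 + 464×23 + 764×12 + 148×78
  = 18176 + 8172 + 32536 + 4080 + 10672 + 9168 + 11544 = 94348
Sum of weights = 71 + 9 + 83 + 68 + 23 + 12 + 78 = 344
Weighted mean = 94348 / 344 = 274.26744
Difference (unweighted minus weighted) = 153.16113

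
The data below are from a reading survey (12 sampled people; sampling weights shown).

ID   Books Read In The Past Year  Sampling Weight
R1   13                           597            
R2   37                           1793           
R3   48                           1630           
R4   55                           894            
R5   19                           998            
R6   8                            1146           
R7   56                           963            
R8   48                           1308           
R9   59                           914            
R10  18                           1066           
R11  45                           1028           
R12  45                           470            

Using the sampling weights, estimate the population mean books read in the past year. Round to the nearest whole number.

Weighted sum = 13×597 + 37×1793 + 48×1630 + 55×894 + 19×998 + 8×1146 + 56×963 + 48×1308 + 59×914 + 18×1066 + 45×1028 + 45×470
  = 7761 + 66341 + 78240 + 49170 + 18962 + 9168 + 53928 + 62784 + 53926 + 19188 + 46260 + 21150 = 486878
Sum of weights = 597 + 1793 + 1630 + 894 + 998 + 1146 + 963 + 1308 + 914 + 1066 + 1028 + 470 = 12807
Weighted mean = 486878 / 12807 = 38.016553

38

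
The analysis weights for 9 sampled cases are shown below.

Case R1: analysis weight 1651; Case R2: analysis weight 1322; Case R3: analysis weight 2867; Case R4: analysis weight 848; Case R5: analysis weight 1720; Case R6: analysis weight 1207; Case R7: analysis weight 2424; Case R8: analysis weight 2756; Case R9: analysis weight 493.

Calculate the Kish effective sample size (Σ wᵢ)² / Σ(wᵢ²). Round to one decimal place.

Σ wᵢ = 1651 + 1322 + 2867 + 848 + 1720 + 1207 + 2424 + 2756 + 493 = 15288
Σ wᵢ² = 2725801 + 1747684 + 8219689 + 719104 + 2958400 + 1456849 + 5875776 + 7595536 + 243049 = 31541888
n_eff = 15288² / 31541888 = 233722944 / 31541888 = 7.4099224

7.4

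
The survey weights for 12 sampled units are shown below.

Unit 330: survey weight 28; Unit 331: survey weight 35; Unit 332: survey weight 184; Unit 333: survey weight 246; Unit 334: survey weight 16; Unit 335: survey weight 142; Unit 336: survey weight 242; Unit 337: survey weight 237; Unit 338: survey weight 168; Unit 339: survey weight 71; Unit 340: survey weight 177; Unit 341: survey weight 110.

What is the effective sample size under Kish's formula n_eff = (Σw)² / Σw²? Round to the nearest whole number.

9

Σ wᵢ = 28 + 35 + 184 + 246 + 16 + 142 + 242 + 237 + 168 + 71 + 177 + 110 = 1656
Σ wᵢ² = 308228
n_eff = 1656² / 308228 = 2742336 / 308228 = 8.8971021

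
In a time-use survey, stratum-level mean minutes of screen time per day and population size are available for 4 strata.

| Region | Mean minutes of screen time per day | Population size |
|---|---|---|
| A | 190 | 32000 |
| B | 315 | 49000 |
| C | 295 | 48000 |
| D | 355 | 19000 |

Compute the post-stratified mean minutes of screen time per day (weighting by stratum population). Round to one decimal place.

Σ Nₕ·x̄ₕ = 190×32000 + 315×49000 + 295×48000 + 355×19000
  = 42420000
Σ Nₕ = 32000 + 49000 + 48000 + 19000 = 148000
Overall mean = 42420000 / 148000 = 286.62162

286.6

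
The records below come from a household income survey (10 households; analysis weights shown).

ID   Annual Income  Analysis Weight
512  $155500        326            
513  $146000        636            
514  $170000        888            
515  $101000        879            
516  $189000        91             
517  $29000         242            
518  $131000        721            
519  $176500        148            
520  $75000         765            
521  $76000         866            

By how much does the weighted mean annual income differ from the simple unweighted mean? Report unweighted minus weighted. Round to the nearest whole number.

Unweighted sum = 155500 + 146000 + 170000 + 101000 + 189000 + 29000 + 131000 + 176500 + 75000 + 76000 = 1249000
Unweighted mean = 1249000 / 10 = 124900
Weighted sum = 155500×326 + 146000×636 + 170000×888 + 101000×879 + 189000×91 + 29000×242 + 131000×721 + 176500×148 + 75000×765 + 76000×866
  = 50693000 + 92856000 + 150960000 + 88779000 + 17199000 + 7018000 + 94451000 + 26122000 + 57375000 + 65816000 = 651269000
Sum of weights = 326 + 636 + 888 + 879 + 91 + 242 + 721 + 148 + 765 + 866 = 5562
Weighted mean = 651269000 / 5562 = 117092.59
Difference (unweighted minus weighted) = 7807.4074

7807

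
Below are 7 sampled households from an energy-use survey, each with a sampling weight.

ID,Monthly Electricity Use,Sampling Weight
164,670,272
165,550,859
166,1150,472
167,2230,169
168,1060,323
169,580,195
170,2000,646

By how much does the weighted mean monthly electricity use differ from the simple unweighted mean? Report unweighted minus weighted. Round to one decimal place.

Unweighted sum = 670 + 550 + 1150 + 2230 + 1060 + 580 + 2000 = 8240
Unweighted mean = 8240 / 7 = 1177.1429
Weighted sum = 670×272 + 550×859 + 1150×472 + 2230×169 + 1060×323 + 580×195 + 2000×646
  = 182240 + 472450 + 542800 + 376870 + 342380 + 113100 + 1292000 = 3321840
Sum of weights = 272 + 859 + 472 + 169 + 323 + 195 + 646 = 2936
Weighted mean = 3321840 / 2936 = 1131.4169
Difference (unweighted minus weighted) = 45.725963

45.7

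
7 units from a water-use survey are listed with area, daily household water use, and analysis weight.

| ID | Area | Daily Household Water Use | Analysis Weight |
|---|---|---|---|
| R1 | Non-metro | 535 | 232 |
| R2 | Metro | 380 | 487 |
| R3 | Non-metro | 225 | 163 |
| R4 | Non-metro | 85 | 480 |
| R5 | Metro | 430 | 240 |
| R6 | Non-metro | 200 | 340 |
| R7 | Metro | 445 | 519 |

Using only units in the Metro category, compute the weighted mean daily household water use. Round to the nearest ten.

420

Metro rows: R2, R5, R7
Weighted sum = 380×487 + 430×240 + 445×519
  = 185060 + 103200 + 230955 = 519215
Sum of weights = 487 + 240 + 519 = 1246
Weighted mean = 519215 / 1246 = 416.70546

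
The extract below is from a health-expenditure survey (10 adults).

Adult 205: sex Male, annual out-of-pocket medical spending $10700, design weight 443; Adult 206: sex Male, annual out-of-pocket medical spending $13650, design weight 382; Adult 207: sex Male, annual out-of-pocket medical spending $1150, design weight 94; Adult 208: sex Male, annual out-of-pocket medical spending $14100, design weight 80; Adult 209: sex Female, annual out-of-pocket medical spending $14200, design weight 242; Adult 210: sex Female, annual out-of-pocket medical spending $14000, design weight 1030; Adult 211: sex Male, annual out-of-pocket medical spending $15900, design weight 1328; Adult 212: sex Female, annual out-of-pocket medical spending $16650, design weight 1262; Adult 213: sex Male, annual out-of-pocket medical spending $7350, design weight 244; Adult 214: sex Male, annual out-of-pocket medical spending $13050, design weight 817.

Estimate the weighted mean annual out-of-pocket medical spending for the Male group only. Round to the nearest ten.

Male rows: 205, 206, 207, 208, 211, 213, 214
Weighted sum = 44760950
Sum of weights = 443 + 382 + 94 + 80 + 1328 + 244 + 817 = 3388
Weighted mean = 44760950 / 3388 = 13211.615

13210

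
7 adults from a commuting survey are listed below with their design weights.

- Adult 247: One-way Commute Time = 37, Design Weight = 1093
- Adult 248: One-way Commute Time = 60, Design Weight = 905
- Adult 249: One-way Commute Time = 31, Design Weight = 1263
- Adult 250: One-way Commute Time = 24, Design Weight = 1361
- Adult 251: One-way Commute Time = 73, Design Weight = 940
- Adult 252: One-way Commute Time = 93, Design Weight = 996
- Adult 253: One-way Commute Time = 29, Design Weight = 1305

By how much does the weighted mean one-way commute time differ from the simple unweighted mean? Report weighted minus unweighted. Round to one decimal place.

-3.1

Unweighted sum = 37 + 60 + 31 + 24 + 73 + 93 + 29 = 347
Unweighted mean = 347 / 7 = 49.571429
Weighted sum = 37×1093 + 60×905 + 31×1263 + 24×1361 + 73×940 + 93×996 + 29×1305
  = 40441 + 54300 + 39153 + 32664 + 68620 + 92628 + 37845 = 365651
Sum of weights = 1093 + 905 + 1263 + 1361 + 940 + 996 + 1305 = 7863
Weighted mean = 365651 / 7863 = 46.502734
Difference (weighted minus unweighted) = -3.0686942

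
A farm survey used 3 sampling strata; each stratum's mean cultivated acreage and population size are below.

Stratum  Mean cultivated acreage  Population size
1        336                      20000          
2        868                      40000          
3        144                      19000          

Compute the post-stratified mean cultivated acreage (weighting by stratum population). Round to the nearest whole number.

559

Σ Nₕ·x̄ₕ = 336×20000 + 868×40000 + 144×19000
  = 6720000 + 34720000 + 2736000 = 44176000
Σ Nₕ = 20000 + 40000 + 19000 = 79000
Overall mean = 44176000 / 79000 = 559.18987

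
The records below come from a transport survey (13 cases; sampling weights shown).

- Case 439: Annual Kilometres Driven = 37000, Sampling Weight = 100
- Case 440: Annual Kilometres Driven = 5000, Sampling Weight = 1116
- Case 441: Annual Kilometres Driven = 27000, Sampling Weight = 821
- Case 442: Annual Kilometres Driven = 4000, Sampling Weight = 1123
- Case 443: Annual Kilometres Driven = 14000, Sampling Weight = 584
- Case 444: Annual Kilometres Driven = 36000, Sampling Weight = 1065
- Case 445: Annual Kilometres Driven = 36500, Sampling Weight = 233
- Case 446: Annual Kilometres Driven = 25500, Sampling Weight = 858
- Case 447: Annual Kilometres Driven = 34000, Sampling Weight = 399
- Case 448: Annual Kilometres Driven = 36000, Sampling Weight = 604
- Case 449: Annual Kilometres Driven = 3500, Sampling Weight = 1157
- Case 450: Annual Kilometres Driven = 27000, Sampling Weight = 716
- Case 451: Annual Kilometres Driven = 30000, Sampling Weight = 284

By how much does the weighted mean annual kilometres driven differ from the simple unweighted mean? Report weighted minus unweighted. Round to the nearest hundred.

-4400

Unweighted sum = 315500
Unweighted mean = 315500 / 13 = 24269.231
Weighted sum = 180050000
Sum of weights = 9060
Weighted mean = 180050000 / 9060 = 19873.068
Difference (weighted minus unweighted) = -4396.1623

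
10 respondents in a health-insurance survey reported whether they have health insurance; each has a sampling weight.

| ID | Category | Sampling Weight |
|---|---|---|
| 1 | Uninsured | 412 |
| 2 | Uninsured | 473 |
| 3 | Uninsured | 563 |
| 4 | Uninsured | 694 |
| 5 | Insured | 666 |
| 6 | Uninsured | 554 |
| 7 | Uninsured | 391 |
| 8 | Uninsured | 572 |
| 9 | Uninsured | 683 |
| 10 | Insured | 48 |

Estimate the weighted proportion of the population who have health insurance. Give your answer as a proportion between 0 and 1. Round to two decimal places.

0.14

Sum of weights for 'Insured' = 666 + 48 = 714
Total weight = 412 + 473 + 563 + 694 + 666 + 554 + 391 + 572 + 683 + 48 = 5056
Weighted proportion = 714 / 5056 = 0.14121835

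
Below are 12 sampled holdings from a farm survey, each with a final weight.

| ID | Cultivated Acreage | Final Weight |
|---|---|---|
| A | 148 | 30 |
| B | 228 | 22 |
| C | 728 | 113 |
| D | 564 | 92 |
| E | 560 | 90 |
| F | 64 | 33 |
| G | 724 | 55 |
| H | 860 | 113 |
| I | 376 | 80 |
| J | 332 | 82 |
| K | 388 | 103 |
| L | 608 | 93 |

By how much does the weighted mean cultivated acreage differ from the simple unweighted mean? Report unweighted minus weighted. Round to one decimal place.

Unweighted sum = 148 + 228 + 728 + 564 + 560 + 64 + 724 + 860 + 376 + 332 + 388 + 608 = 5580
Unweighted mean = 5580 / 12 = 465
Weighted sum = 148×30 + 228×22 + 728×113 + 564×92 + 560×90 + 64×33 + 724×55 + 860×113 + 376×80 + 332×82 + 388×103 + 608×93
  = 4440 + 5016 + 82264 + 51888 + 50400 + 2112 + 39820 + 97180 + 30080 + 27224 + 39964 + 56544 = 486932
Sum of weights = 30 + 22 + 113 + 92 + 90 + 33 + 55 + 113 + 80 + 82 + 103 + 93 = 906
Weighted mean = 486932 / 906 = 537.45254
Difference (unweighted minus weighted) = -72.452539

-72.5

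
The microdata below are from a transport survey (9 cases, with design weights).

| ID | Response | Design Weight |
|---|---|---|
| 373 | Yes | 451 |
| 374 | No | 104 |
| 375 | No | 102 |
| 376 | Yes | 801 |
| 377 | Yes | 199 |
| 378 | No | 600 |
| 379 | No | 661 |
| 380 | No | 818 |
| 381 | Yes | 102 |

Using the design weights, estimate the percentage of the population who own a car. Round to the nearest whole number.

Sum of weights for 'Yes' = 451 + 801 + 199 + 102 = 1553
Total weight = 451 + 104 + 102 + 801 + 199 + 600 + 661 + 818 + 102 = 3838
Weighted proportion = 1553 / 3838 = 0.40463783 → 40.463783%

40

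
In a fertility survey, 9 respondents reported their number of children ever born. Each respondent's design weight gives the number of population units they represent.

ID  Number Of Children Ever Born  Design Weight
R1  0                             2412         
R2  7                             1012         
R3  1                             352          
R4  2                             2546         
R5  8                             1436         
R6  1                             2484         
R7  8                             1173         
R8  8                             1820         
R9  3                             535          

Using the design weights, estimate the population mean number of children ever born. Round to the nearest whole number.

4

Weighted sum = 0×2412 + 7×1012 + 1×352 + 2×2546 + 8×1436 + 1×2484 + 8×1173 + 8×1820 + 3×535
  = 0 + 7084 + 352 + 5092 + 11488 + 2484 + 9384 + 14560 + 1605 = 52049
Sum of weights = 2412 + 1012 + 352 + 2546 + 1436 + 2484 + 1173 + 1820 + 535 = 13770
Weighted mean = 52049 / 13770 = 3.7798838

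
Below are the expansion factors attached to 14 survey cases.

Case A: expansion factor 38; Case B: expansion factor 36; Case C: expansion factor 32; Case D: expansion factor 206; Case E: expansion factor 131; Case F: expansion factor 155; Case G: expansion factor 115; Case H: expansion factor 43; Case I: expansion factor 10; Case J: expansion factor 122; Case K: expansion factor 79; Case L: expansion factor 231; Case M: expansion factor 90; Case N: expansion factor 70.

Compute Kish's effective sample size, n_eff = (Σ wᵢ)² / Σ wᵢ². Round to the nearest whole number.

Σ wᵢ = 1358
Σ wᵢ² = 190046
n_eff = 1358² / 190046 = 1844164 / 190046 = 9.703777

10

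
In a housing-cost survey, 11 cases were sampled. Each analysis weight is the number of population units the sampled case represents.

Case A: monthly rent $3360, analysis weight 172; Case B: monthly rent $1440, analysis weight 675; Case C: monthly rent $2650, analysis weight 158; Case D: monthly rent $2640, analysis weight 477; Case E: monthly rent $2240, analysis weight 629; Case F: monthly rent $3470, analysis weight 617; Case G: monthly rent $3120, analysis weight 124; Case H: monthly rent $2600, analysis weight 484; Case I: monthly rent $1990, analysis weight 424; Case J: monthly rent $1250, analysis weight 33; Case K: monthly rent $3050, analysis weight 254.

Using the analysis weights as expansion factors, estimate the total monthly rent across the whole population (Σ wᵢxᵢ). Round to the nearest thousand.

10083000

Weighted total = 3360×172 + 1440×675 + 2650×158 + 2640×477 + 2240×629 + 3470×617 + 3120×124 + 2600×484 + 1990×424 + 1250×33 + 3050×254
  = 577920 + 972000 + 418700 + 1259280 + 1408960 + 2140990 + 386880 + 1258400 + 843760 + 41250 + 774700 = 10082840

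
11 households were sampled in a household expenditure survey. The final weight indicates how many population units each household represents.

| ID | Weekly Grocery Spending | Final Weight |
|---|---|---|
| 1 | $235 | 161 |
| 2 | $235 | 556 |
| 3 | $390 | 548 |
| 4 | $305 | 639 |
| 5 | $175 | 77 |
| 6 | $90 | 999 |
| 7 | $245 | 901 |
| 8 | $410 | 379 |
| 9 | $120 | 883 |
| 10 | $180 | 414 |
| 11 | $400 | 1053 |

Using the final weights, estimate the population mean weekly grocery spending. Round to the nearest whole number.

Weighted sum = 235×161 + 235×556 + 390×548 + 305×639 + 175×77 + 90×999 + 245×901 + 410×379 + 120×883 + 180×414 + 400×1053
  = 37835 + 130660 + 213720 + 194895 + 13475 + 89910 + 220745 + 155390 + 105960 + 74520 + 421200 = 1658310
Sum of weights = 6610
Weighted mean = 1658310 / 6610 = 250.87897

251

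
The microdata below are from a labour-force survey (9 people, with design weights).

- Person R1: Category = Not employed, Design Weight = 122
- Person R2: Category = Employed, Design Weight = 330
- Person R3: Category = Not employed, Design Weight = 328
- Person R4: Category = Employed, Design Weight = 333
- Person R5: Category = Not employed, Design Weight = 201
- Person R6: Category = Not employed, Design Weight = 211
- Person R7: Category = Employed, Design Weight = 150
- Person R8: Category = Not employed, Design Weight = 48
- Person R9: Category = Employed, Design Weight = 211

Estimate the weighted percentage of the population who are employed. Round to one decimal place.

Sum of weights for 'Employed' = 330 + 333 + 150 + 211 = 1024
Total weight = 122 + 330 + 328 + 333 + 201 + 211 + 150 + 48 + 211 = 1934
Weighted proportion = 1024 / 1934 = 0.5294726 → 52.94726%

52.9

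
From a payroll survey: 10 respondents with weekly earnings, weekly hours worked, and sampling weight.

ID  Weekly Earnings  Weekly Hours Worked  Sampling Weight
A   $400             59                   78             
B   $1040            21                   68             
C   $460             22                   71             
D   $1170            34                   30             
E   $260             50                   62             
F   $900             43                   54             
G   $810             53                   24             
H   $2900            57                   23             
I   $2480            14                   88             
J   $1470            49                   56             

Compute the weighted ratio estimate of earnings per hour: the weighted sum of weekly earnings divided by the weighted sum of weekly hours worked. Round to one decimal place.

30.2

Σ wᵢ·y = 400×78 + 1040×68 + 460×71 + 1170×30 + 260×62 + 900×54 + 810×24 + 2900×23 + 2480×88 + 1470×56
  = 31200 + 70720 + 32660 + 35100 + 16120 + 48600 + 19440 + 66700 + 218240 + 82320 = 621100
Σ wᵢ·x = 59×78 + 21×68 + 22×71 + 34×30 + 50×62 + 43×54 + 53×24 + 57×23 + 14×88 + 49×56
  = 4602 + 1428 + 1562 + 1020 + 3100 + 2322 + 1272 + 1311 + 1232 + 2744 = 20593
Ratio = 621100 / 20593 = 30.160734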